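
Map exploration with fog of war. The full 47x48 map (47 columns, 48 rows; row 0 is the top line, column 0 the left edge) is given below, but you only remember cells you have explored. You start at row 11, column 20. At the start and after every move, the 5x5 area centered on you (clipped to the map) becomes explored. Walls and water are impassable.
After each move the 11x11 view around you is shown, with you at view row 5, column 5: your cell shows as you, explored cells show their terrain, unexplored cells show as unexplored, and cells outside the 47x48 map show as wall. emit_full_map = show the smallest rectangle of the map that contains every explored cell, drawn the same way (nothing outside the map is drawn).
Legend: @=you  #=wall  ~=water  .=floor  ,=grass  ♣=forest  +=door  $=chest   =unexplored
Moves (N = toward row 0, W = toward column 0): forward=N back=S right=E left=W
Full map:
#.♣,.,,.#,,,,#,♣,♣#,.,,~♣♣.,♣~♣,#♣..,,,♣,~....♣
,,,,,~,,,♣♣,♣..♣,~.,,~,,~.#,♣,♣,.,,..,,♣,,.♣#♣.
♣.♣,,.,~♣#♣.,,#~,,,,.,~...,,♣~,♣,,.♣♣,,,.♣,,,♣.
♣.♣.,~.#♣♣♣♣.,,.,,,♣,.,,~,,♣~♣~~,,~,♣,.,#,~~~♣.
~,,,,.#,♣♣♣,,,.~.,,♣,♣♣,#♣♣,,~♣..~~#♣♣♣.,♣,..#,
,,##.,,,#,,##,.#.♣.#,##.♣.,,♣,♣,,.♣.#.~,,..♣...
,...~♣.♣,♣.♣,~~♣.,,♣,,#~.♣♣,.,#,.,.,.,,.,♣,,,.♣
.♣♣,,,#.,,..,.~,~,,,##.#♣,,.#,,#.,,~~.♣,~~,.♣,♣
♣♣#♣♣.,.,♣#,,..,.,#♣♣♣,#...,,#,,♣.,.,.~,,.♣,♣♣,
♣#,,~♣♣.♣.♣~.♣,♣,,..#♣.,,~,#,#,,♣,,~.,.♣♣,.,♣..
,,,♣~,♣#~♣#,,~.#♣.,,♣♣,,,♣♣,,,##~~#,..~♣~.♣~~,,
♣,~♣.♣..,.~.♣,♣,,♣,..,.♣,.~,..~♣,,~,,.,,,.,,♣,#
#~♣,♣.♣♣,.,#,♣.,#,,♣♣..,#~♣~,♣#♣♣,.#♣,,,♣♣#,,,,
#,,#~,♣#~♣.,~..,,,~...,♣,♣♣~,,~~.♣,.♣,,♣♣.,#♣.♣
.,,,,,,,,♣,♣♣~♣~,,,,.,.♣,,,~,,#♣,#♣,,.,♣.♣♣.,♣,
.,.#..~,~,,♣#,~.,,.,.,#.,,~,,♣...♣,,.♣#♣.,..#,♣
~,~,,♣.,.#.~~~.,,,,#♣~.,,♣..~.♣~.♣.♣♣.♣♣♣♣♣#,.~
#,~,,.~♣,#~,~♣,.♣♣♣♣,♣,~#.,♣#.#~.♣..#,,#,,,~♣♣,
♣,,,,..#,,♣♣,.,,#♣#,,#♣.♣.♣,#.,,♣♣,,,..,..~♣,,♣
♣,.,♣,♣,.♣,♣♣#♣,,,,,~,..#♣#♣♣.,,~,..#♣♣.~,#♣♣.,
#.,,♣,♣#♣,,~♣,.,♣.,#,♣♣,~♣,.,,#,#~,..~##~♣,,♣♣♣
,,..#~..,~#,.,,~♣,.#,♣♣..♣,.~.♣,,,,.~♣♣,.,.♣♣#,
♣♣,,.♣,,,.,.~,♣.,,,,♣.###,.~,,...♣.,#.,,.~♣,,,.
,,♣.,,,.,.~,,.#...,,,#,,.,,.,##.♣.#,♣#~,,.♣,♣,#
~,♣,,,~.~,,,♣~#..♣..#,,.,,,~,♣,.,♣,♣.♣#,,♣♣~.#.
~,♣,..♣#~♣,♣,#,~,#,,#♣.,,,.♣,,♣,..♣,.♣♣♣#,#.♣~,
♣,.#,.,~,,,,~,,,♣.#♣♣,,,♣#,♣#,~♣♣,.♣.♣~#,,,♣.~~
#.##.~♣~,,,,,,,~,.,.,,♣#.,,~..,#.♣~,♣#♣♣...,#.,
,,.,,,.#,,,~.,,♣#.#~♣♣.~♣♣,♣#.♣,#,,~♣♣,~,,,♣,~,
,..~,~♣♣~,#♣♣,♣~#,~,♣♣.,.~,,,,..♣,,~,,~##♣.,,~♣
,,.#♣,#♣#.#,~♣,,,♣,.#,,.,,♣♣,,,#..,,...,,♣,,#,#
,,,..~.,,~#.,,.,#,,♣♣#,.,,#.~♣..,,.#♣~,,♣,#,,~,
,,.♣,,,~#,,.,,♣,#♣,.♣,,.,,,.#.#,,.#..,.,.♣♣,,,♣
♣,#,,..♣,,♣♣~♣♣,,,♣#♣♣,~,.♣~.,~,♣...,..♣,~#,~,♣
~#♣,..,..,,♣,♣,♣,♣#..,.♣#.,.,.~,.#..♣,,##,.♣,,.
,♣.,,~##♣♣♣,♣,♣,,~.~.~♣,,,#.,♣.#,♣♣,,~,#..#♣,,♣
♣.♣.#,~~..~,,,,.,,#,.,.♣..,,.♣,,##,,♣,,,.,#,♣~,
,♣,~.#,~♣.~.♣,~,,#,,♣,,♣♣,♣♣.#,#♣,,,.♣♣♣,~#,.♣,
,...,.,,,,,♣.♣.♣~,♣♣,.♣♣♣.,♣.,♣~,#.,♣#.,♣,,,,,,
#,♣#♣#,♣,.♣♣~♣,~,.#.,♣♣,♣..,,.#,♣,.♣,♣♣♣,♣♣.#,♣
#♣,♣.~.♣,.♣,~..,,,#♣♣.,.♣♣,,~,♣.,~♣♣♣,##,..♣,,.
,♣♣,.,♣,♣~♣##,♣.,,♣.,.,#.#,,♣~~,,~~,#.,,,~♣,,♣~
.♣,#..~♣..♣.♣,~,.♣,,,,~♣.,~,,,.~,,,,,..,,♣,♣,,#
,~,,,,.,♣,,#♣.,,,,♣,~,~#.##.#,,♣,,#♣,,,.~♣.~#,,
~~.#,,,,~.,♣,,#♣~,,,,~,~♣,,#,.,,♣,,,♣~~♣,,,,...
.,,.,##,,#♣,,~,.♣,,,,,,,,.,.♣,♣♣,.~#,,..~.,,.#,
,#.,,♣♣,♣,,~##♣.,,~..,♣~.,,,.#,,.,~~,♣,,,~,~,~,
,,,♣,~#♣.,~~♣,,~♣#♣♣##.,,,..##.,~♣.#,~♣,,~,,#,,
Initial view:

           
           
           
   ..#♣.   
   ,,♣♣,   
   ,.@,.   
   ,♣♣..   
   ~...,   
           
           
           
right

           
           
           
  ..#♣.,   
  ,,♣♣,,   
  ,..@.♣   
  ,♣♣..,   
  ~...,♣   
           
           
           

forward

           
           
           
   ♣♣♣,#   
  ..#♣.,   
  ,,♣@,,   
  ,..,.♣   
  ,♣♣..,   
  ~...,♣   
           
           

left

           
           
           
   #♣♣♣,#  
   ..#♣.,  
   ,,@♣,,  
   ,..,.♣  
   ,♣♣..,  
   ~...,♣  
           
           

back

           
           
   #♣♣♣,#  
   ..#♣.,  
   ,,♣♣,,  
   ,.@,.♣  
   ,♣♣..,  
   ~...,♣  
           
           
           

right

           
           
  #♣♣♣,#   
  ..#♣.,   
  ,,♣♣,,   
  ,..@.♣   
  ,♣♣..,   
  ~...,♣   
           
           
           

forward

           
           
           
  #♣♣♣,#   
  ..#♣.,   
  ,,♣@,,   
  ,..,.♣   
  ,♣♣..,   
  ~...,♣   
           
           

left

           
           
           
   #♣♣♣,#  
   ..#♣.,  
   ,,@♣,,  
   ,..,.♣  
   ,♣♣..,  
   ~...,♣  
           
           

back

           
           
   #♣♣♣,#  
   ..#♣.,  
   ,,♣♣,,  
   ,.@,.♣  
   ,♣♣..,  
   ~...,♣  
           
           
           

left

           
           
    #♣♣♣,# 
   ,..#♣., 
   .,,♣♣,, 
   ♣,@.,.♣ 
   ,,♣♣.., 
   ,~...,♣ 
           
           
           

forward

           
           
           
   ,#♣♣♣,# 
   ,..#♣., 
   .,@♣♣,, 
   ♣,..,.♣ 
   ,,♣♣.., 
   ,~...,♣ 
           
           

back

           
           
   ,#♣♣♣,# 
   ,..#♣., 
   .,,♣♣,, 
   ♣,@.,.♣ 
   ,,♣♣.., 
   ,~...,♣ 
           
           
           

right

           
           
  ,#♣♣♣,#  
  ,..#♣.,  
  .,,♣♣,,  
  ♣,.@,.♣  
  ,,♣♣..,  
  ,~...,♣  
           
           
           

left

           
           
   ,#♣♣♣,# 
   ,..#♣., 
   .,,♣♣,, 
   ♣,@.,.♣ 
   ,,♣♣.., 
   ,~...,♣ 
           
           
           

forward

           
           
           
   ,#♣♣♣,# 
   ,..#♣., 
   .,@♣♣,, 
   ♣,..,.♣ 
   ,,♣♣.., 
   ,~...,♣ 
           
           

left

           
           
           
   .,#♣♣♣,#
   ,,..#♣.,
   ♣.@,♣♣,,
   ,♣,..,.♣
   #,,♣♣..,
    ,~...,♣
           
           

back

           
           
   .,#♣♣♣,#
   ,,..#♣.,
   ♣.,,♣♣,,
   ,♣@..,.♣
   #,,♣♣..,
   ,,~...,♣
           
           
           

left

           
           
    .,#♣♣♣,
   ♣,,..#♣.
   #♣.,,♣♣,
   ,,@,..,.
   ,#,,♣♣..
   ,,,~...,
           
           
           

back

           
    .,#♣♣♣,
   ♣,,..#♣.
   #♣.,,♣♣,
   ,,♣,..,.
   ,#@,♣♣..
   ,,,~...,
   ~,,,,   
           
           
           

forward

           
           
    .,#♣♣♣,
   ♣,,..#♣.
   #♣.,,♣♣,
   ,,@,..,.
   ,#,,♣♣..
   ,,,~...,
   ~,,,,   
           
           

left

           
           
     .,#♣♣♣
   ,♣,,..#♣
   .#♣.,,♣♣
   ♣,@♣,..,
   .,#,,♣♣.
   .,,,~...
    ~,,,,  
           
           

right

           
           
    .,#♣♣♣,
  ,♣,,..#♣.
  .#♣.,,♣♣,
  ♣,,@,..,.
  .,#,,♣♣..
  .,,,~...,
   ~,,,,   
           
           

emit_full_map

  .,#♣♣♣,#
,♣,,..#♣.,
.#♣.,,♣♣,,
♣,,@,..,.♣
.,#,,♣♣..,
.,,,~...,♣
 ~,,,,    

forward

           
           
           
   ,.,#♣♣♣,
  ,♣,,..#♣.
  .#♣@,,♣♣,
  ♣,,♣,..,.
  .,#,,♣♣..
  .,,,~...,
   ~,,,,   
           

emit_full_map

 ,.,#♣♣♣,#
,♣,,..#♣.,
.#♣@,,♣♣,,
♣,,♣,..,.♣
.,#,,♣♣..,
.,,,~...,♣
 ~,,,,    


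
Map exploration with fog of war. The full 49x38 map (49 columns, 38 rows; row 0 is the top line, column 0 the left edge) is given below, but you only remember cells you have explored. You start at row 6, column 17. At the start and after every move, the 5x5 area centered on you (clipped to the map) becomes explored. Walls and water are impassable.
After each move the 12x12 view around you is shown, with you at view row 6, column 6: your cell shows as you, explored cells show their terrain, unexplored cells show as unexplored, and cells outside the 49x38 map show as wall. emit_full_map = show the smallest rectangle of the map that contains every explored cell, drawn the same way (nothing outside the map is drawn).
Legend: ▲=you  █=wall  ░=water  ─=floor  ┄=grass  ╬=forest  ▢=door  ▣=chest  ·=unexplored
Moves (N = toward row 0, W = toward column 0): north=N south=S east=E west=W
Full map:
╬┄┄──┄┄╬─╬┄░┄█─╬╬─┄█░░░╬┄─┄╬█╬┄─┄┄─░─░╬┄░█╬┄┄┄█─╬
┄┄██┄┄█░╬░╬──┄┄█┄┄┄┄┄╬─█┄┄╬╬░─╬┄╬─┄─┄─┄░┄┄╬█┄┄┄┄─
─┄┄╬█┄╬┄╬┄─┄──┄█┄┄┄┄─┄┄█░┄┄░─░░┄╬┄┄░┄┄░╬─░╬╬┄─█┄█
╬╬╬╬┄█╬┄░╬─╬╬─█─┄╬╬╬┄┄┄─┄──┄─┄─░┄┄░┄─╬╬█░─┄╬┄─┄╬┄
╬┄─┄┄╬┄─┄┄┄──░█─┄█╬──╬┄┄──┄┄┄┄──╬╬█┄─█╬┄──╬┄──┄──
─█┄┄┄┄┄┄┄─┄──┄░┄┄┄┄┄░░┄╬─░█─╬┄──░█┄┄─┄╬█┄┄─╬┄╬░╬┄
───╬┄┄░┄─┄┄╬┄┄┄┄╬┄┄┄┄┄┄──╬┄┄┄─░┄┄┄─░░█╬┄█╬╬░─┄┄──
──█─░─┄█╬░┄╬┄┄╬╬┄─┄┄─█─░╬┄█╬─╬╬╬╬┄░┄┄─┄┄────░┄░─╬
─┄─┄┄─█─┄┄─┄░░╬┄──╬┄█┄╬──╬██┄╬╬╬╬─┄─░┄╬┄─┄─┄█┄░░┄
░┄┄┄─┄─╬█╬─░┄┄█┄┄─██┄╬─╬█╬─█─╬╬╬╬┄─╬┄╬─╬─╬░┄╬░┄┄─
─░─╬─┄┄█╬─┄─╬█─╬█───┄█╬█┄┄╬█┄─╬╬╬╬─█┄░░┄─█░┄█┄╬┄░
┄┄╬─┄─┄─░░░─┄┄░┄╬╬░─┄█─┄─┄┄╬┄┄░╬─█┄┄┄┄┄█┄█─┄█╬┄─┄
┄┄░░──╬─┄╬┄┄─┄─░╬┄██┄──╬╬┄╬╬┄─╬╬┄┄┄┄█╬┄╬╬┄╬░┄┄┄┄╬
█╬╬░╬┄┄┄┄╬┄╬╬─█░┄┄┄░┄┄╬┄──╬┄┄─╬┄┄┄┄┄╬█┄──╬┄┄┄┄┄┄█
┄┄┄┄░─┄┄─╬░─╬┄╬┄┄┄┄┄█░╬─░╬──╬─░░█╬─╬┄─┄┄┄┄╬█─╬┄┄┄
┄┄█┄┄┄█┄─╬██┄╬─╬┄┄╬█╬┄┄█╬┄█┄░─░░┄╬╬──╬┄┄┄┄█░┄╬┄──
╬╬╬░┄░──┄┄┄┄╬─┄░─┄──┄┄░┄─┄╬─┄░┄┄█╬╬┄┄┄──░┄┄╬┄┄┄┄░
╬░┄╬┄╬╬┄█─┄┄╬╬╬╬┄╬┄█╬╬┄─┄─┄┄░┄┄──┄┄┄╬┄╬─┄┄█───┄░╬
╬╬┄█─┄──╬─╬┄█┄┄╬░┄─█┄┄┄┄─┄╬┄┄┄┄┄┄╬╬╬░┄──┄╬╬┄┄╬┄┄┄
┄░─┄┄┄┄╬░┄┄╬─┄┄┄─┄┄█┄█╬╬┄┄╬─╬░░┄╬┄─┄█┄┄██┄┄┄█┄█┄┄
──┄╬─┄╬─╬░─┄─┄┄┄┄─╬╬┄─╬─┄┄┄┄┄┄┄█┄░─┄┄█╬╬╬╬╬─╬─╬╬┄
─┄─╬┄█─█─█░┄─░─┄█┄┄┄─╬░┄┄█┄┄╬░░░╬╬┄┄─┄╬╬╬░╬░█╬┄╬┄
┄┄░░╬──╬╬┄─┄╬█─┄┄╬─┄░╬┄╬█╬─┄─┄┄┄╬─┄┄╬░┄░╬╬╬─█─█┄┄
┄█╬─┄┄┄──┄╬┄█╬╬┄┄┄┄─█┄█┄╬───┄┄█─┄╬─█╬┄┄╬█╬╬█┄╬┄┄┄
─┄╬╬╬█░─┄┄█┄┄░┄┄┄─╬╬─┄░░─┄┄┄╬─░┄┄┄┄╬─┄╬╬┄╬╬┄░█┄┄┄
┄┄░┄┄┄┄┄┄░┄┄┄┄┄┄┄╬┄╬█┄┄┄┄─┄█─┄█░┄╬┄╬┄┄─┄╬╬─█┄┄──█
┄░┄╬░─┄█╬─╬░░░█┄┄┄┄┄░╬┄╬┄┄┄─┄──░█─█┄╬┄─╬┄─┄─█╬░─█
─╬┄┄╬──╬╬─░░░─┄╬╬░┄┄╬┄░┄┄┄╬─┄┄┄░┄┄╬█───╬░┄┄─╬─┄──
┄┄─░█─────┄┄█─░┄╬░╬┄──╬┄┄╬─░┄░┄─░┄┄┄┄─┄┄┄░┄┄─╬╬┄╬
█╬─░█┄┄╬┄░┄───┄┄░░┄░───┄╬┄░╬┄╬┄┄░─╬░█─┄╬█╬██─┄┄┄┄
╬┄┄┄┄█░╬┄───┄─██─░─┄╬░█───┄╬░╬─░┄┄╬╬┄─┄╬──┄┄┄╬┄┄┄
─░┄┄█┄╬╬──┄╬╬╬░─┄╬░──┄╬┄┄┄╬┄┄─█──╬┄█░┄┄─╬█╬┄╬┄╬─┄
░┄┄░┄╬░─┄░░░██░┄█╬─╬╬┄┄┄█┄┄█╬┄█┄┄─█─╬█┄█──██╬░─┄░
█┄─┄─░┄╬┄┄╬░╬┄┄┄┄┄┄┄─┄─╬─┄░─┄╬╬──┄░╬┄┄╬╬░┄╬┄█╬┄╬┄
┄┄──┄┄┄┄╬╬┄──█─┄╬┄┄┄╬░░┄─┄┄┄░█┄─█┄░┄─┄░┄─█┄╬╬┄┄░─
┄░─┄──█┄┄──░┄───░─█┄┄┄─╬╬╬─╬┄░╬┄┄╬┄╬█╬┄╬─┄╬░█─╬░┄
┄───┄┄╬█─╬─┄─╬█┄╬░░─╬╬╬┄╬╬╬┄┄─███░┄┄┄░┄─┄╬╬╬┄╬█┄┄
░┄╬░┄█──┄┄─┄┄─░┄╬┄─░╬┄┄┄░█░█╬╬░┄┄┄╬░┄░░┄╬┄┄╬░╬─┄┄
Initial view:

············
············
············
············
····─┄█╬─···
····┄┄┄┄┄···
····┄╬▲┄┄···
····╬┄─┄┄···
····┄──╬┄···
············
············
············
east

············
············
············
············
···─┄█╬──···
···┄┄┄┄┄░···
···┄╬┄▲┄┄···
···╬┄─┄┄─···
···┄──╬┄█···
············
············
············

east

············
············
············
············
··─┄█╬──╬···
··┄┄┄┄┄░░···
··┄╬┄┄▲┄┄···
··╬┄─┄┄─█···
··┄──╬┄█┄···
············
············
············

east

············
············
············
············
·─┄█╬──╬┄···
·┄┄┄┄┄░░┄···
·┄╬┄┄┄▲┄┄···
·╬┄─┄┄─█─···
·┄──╬┄█┄╬···
············
············
············

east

············
············
············
············
─┄█╬──╬┄┄···
┄┄┄┄┄░░┄╬···
┄╬┄┄┄┄▲┄─···
╬┄─┄┄─█─░···
┄──╬┄█┄╬─···
············
············
············

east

············
············
············
············
┄█╬──╬┄┄─···
┄┄┄┄░░┄╬─···
╬┄┄┄┄┄▲──···
┄─┄┄─█─░╬···
──╬┄█┄╬──···
············
············
············

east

············
············
············
············
█╬──╬┄┄──···
┄┄┄░░┄╬─░···
┄┄┄┄┄┄▲─╬···
─┄┄─█─░╬┄···
─╬┄█┄╬──╬···
············
············
············

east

············
············
············
············
╬──╬┄┄──┄···
┄┄░░┄╬─░█···
┄┄┄┄┄─▲╬┄···
┄┄─█─░╬┄█···
╬┄█┄╬──╬█···
············
············
············

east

············
············
············
············
──╬┄┄──┄┄···
┄░░┄╬─░█─···
┄┄┄┄──▲┄┄···
┄─█─░╬┄█╬···
┄█┄╬──╬██···
············
············
············

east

············
············
············
············
─╬┄┄──┄┄┄···
░░┄╬─░█─╬···
┄┄┄──╬▲┄┄···
─█─░╬┄█╬─···
█┄╬──╬██┄···
············
············
············

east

············
············
············
············
╬┄┄──┄┄┄┄···
░┄╬─░█─╬┄···
┄┄──╬┄▲┄─···
█─░╬┄█╬─╬···
┄╬──╬██┄╬···
············
············
············

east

············
············
············
············
┄┄──┄┄┄┄─···
┄╬─░█─╬┄─···
┄──╬┄┄▲─░···
─░╬┄█╬─╬╬···
╬──╬██┄╬╬···
············
············
············

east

············
············
············
············
┄──┄┄┄┄──···
╬─░█─╬┄──···
──╬┄┄┄▲░┄···
░╬┄█╬─╬╬╬···
──╬██┄╬╬╬···
············
············
············

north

████████████
············
············
············
····┄─┄─░···
┄──┄┄┄┄──···
╬─░█─╬▲──···
──╬┄┄┄─░┄···
░╬┄█╬─╬╬╬···
──╬██┄╬╬╬···
············
············

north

████████████
████████████
············
············
····░─░░┄···
····┄─┄─░···
┄──┄┄┄▲──···
╬─░█─╬┄──···
──╬┄┄┄─░┄···
░╬┄█╬─╬╬╬···
──╬██┄╬╬╬···
············

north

████████████
████████████
████████████
············
····╬░─╬┄···
····░─░░┄···
····┄─▲─░···
┄──┄┄┄┄──···
╬─░█─╬┄──···
──╬┄┄┄─░┄···
░╬┄█╬─╬╬╬···
──╬██┄╬╬╬···

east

████████████
████████████
████████████
············
···╬░─╬┄╬···
···░─░░┄╬···
···┄─┄▲░┄···
──┄┄┄┄──╬···
─░█─╬┄──░···
─╬┄┄┄─░┄····
╬┄█╬─╬╬╬····
─╬██┄╬╬╬····

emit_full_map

············╬░─╬┄╬
············░─░░┄╬
············┄─┄▲░┄
─┄█╬──╬┄┄──┄┄┄┄──╬
┄┄┄┄┄░░┄╬─░█─╬┄──░
┄╬┄┄┄┄┄┄──╬┄┄┄─░┄·
╬┄─┄┄─█─░╬┄█╬─╬╬╬·
┄──╬┄█┄╬──╬██┄╬╬╬·

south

████████████
████████████
············
···╬░─╬┄╬···
···░─░░┄╬···
···┄─┄─░┄···
──┄┄┄┄▲─╬···
─░█─╬┄──░···
─╬┄┄┄─░┄┄···
╬┄█╬─╬╬╬····
─╬██┄╬╬╬····
············

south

████████████
············
···╬░─╬┄╬···
···░─░░┄╬···
···┄─┄─░┄···
──┄┄┄┄──╬···
─░█─╬┄▲─░···
─╬┄┄┄─░┄┄···
╬┄█╬─╬╬╬╬···
─╬██┄╬╬╬····
············
············

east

████████████
············
··╬░─╬┄╬····
··░─░░┄╬····
··┄─┄─░┄┄···
─┄┄┄┄──╬╬···
░█─╬┄─▲░█···
╬┄┄┄─░┄┄┄···
┄█╬─╬╬╬╬┄···
╬██┄╬╬╬·····
············
············

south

············
··╬░─╬┄╬····
··░─░░┄╬····
··┄─┄─░┄┄···
─┄┄┄┄──╬╬···
░█─╬┄──░█···
╬┄┄┄─░▲┄┄···
┄█╬─╬╬╬╬┄···
╬██┄╬╬╬╬─···
············
············
············

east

············
·╬░─╬┄╬·····
·░─░░┄╬·····
·┄─┄─░┄┄····
┄┄┄┄──╬╬█···
█─╬┄──░█┄···
┄┄┄─░┄▲┄─···
█╬─╬╬╬╬┄░···
██┄╬╬╬╬─┄···
············
············
············

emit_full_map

············╬░─╬┄╬··
············░─░░┄╬··
············┄─┄─░┄┄·
─┄█╬──╬┄┄──┄┄┄┄──╬╬█
┄┄┄┄┄░░┄╬─░█─╬┄──░█┄
┄╬┄┄┄┄┄┄──╬┄┄┄─░┄▲┄─
╬┄─┄┄─█─░╬┄█╬─╬╬╬╬┄░
┄──╬┄█┄╬──╬██┄╬╬╬╬─┄


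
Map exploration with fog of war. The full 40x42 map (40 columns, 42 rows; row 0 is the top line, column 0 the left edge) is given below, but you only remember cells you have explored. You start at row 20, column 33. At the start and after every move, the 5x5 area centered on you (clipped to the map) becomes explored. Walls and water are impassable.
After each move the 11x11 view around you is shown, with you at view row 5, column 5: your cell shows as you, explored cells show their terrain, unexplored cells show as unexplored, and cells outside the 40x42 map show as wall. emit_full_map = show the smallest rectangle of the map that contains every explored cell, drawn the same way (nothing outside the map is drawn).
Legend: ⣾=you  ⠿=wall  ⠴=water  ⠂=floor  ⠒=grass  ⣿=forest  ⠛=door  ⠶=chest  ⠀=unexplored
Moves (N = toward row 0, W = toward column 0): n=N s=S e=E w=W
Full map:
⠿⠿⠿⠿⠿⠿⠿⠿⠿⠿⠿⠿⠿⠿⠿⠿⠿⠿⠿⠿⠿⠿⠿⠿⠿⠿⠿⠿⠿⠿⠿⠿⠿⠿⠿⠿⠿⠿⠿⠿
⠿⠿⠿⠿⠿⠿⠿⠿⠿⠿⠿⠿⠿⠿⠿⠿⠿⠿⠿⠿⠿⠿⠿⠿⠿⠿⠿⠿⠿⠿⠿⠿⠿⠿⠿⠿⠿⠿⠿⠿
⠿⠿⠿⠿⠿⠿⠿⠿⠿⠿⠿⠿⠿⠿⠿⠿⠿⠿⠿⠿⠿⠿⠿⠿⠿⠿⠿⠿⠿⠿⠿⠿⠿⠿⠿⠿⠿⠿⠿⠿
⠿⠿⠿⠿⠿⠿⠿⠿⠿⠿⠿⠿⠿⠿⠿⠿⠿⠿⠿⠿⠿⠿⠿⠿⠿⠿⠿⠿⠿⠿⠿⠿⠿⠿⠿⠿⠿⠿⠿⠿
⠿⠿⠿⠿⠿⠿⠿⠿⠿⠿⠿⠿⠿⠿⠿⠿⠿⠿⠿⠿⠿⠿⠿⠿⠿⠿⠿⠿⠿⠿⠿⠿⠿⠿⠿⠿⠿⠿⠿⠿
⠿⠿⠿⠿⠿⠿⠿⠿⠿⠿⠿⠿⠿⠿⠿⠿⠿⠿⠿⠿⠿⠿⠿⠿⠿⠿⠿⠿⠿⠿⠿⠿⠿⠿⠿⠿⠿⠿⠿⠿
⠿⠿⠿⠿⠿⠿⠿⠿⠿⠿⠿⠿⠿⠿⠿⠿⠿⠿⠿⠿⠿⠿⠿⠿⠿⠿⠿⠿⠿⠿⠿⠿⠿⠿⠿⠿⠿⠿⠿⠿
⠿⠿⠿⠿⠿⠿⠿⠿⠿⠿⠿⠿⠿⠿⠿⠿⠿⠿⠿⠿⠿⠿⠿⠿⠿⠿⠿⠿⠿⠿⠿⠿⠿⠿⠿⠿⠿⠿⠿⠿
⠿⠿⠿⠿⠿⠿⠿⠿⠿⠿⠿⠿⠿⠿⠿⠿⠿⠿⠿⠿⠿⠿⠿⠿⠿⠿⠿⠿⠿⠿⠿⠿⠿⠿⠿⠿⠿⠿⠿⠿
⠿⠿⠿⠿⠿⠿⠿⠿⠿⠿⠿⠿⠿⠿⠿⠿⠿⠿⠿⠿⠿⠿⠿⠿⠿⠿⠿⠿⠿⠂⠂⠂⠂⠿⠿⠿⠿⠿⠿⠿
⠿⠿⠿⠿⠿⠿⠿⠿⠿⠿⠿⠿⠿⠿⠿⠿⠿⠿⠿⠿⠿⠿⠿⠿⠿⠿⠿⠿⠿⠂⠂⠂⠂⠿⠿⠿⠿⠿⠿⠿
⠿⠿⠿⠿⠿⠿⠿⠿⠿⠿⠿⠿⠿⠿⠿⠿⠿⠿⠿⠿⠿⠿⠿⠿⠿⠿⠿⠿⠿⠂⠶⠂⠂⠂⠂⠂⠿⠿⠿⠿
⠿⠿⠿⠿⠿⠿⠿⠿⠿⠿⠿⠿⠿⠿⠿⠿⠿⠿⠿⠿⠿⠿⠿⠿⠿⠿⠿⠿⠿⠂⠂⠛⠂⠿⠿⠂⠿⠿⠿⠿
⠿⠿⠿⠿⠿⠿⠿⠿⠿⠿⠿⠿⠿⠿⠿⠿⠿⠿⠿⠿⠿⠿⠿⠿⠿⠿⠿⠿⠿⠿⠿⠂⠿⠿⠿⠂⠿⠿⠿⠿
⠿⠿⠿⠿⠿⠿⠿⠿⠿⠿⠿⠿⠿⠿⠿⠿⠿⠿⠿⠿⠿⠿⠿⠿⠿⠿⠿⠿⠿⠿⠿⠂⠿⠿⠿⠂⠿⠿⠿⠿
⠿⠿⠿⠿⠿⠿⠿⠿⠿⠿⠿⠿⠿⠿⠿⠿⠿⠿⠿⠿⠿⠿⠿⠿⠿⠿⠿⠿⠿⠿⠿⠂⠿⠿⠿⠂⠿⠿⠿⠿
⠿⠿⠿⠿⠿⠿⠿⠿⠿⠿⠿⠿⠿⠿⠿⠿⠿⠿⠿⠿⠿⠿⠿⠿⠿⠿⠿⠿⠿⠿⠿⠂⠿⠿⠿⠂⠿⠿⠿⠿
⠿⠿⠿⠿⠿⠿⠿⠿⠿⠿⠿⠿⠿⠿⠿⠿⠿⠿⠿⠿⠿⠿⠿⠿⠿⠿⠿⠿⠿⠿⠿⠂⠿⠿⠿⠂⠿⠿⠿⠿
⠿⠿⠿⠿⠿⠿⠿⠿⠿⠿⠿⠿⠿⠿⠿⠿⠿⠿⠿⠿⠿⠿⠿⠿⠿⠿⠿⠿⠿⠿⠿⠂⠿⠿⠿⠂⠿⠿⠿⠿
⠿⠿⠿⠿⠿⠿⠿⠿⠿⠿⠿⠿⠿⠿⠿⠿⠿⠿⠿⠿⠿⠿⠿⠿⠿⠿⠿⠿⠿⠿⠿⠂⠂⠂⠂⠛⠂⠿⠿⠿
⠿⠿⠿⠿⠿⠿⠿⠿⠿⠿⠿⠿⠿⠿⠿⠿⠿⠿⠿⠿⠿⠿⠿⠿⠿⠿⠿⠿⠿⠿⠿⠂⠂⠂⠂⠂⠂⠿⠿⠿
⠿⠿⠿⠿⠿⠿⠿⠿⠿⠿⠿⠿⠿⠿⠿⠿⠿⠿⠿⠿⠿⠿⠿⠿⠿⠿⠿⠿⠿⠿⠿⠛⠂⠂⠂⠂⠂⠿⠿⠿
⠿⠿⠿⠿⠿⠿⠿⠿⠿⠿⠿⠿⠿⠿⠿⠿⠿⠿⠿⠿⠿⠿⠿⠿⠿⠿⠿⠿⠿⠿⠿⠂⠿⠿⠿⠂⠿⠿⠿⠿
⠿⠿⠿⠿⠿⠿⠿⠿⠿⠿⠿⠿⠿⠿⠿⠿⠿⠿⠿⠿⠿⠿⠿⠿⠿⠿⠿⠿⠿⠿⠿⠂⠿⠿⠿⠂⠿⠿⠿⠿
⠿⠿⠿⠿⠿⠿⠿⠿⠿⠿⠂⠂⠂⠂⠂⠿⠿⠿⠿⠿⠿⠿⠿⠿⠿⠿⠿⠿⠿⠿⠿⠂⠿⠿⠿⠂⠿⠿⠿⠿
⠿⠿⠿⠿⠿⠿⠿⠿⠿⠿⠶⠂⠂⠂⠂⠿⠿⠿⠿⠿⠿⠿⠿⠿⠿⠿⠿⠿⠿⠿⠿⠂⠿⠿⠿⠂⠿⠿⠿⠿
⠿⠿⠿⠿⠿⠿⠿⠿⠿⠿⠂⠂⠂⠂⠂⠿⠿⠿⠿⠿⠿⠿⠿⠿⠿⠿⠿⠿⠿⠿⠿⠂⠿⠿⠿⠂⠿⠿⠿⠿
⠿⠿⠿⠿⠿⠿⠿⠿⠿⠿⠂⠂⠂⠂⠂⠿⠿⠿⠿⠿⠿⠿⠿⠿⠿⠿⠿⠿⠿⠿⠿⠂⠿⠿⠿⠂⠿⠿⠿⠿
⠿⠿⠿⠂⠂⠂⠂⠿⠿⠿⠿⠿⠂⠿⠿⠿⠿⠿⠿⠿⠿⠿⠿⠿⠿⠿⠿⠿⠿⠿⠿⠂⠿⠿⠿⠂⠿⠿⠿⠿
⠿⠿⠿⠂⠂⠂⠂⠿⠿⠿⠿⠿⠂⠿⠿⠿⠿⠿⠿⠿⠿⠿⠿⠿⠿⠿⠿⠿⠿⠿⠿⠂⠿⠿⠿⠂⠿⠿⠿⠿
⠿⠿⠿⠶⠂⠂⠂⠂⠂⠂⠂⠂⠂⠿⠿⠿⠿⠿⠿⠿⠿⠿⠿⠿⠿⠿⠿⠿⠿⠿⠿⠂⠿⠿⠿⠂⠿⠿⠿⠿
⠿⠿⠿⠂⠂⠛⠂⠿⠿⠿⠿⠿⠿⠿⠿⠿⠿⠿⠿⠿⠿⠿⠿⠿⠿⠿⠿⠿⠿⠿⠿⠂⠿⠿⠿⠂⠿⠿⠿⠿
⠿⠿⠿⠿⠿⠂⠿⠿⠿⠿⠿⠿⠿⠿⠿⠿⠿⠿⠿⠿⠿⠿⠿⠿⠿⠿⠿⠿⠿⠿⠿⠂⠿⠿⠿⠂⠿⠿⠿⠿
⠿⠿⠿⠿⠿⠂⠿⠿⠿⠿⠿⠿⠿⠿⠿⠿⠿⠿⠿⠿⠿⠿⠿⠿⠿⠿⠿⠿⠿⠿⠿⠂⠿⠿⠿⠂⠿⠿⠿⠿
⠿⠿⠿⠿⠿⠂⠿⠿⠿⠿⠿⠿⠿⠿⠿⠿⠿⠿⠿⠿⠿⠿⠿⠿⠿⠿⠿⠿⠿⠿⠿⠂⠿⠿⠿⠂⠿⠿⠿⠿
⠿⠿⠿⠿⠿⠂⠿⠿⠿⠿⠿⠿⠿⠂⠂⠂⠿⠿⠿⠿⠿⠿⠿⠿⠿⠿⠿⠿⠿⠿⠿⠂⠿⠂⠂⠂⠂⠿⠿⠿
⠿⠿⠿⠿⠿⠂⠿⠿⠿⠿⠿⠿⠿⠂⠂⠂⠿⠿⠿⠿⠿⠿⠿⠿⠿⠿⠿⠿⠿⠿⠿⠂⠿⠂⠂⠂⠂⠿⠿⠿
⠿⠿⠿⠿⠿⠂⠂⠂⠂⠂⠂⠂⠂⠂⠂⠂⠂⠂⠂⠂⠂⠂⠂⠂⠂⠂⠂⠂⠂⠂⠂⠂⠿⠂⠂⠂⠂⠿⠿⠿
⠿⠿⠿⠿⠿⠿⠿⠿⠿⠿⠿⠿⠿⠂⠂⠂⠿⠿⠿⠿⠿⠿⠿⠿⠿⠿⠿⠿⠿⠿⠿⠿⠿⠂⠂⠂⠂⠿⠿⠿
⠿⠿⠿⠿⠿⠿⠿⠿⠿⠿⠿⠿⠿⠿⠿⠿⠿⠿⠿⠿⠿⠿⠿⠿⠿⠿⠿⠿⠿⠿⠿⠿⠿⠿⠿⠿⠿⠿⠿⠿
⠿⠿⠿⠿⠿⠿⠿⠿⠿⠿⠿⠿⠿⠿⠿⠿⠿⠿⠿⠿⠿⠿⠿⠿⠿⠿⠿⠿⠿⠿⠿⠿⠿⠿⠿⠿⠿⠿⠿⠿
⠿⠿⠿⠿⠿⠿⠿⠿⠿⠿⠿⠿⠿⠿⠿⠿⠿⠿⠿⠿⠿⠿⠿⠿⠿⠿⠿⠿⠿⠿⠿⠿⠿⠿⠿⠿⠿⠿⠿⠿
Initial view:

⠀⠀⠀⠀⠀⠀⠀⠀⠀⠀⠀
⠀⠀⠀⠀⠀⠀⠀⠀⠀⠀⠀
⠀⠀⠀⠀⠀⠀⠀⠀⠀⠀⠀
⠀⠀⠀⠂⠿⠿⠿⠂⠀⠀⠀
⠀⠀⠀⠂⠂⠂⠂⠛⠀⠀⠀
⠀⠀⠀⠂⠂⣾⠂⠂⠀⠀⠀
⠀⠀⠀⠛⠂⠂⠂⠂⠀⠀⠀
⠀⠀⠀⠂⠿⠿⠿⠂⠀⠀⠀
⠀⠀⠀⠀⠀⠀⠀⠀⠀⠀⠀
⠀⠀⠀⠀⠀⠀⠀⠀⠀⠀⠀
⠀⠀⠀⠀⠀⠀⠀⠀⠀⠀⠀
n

⠀⠀⠀⠀⠀⠀⠀⠀⠀⠀⠀
⠀⠀⠀⠀⠀⠀⠀⠀⠀⠀⠀
⠀⠀⠀⠀⠀⠀⠀⠀⠀⠀⠀
⠀⠀⠀⠂⠿⠿⠿⠂⠀⠀⠀
⠀⠀⠀⠂⠿⠿⠿⠂⠀⠀⠀
⠀⠀⠀⠂⠂⣾⠂⠛⠀⠀⠀
⠀⠀⠀⠂⠂⠂⠂⠂⠀⠀⠀
⠀⠀⠀⠛⠂⠂⠂⠂⠀⠀⠀
⠀⠀⠀⠂⠿⠿⠿⠂⠀⠀⠀
⠀⠀⠀⠀⠀⠀⠀⠀⠀⠀⠀
⠀⠀⠀⠀⠀⠀⠀⠀⠀⠀⠀

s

⠀⠀⠀⠀⠀⠀⠀⠀⠀⠀⠀
⠀⠀⠀⠀⠀⠀⠀⠀⠀⠀⠀
⠀⠀⠀⠂⠿⠿⠿⠂⠀⠀⠀
⠀⠀⠀⠂⠿⠿⠿⠂⠀⠀⠀
⠀⠀⠀⠂⠂⠂⠂⠛⠀⠀⠀
⠀⠀⠀⠂⠂⣾⠂⠂⠀⠀⠀
⠀⠀⠀⠛⠂⠂⠂⠂⠀⠀⠀
⠀⠀⠀⠂⠿⠿⠿⠂⠀⠀⠀
⠀⠀⠀⠀⠀⠀⠀⠀⠀⠀⠀
⠀⠀⠀⠀⠀⠀⠀⠀⠀⠀⠀
⠀⠀⠀⠀⠀⠀⠀⠀⠀⠀⠀

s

⠀⠀⠀⠀⠀⠀⠀⠀⠀⠀⠀
⠀⠀⠀⠂⠿⠿⠿⠂⠀⠀⠀
⠀⠀⠀⠂⠿⠿⠿⠂⠀⠀⠀
⠀⠀⠀⠂⠂⠂⠂⠛⠀⠀⠀
⠀⠀⠀⠂⠂⠂⠂⠂⠀⠀⠀
⠀⠀⠀⠛⠂⣾⠂⠂⠀⠀⠀
⠀⠀⠀⠂⠿⠿⠿⠂⠀⠀⠀
⠀⠀⠀⠂⠿⠿⠿⠂⠀⠀⠀
⠀⠀⠀⠀⠀⠀⠀⠀⠀⠀⠀
⠀⠀⠀⠀⠀⠀⠀⠀⠀⠀⠀
⠀⠀⠀⠀⠀⠀⠀⠀⠀⠀⠀

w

⠀⠀⠀⠀⠀⠀⠀⠀⠀⠀⠀
⠀⠀⠀⠀⠂⠿⠿⠿⠂⠀⠀
⠀⠀⠀⠀⠂⠿⠿⠿⠂⠀⠀
⠀⠀⠀⠿⠂⠂⠂⠂⠛⠀⠀
⠀⠀⠀⠿⠂⠂⠂⠂⠂⠀⠀
⠀⠀⠀⠿⠛⣾⠂⠂⠂⠀⠀
⠀⠀⠀⠿⠂⠿⠿⠿⠂⠀⠀
⠀⠀⠀⠿⠂⠿⠿⠿⠂⠀⠀
⠀⠀⠀⠀⠀⠀⠀⠀⠀⠀⠀
⠀⠀⠀⠀⠀⠀⠀⠀⠀⠀⠀
⠀⠀⠀⠀⠀⠀⠀⠀⠀⠀⠀

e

⠀⠀⠀⠀⠀⠀⠀⠀⠀⠀⠀
⠀⠀⠀⠂⠿⠿⠿⠂⠀⠀⠀
⠀⠀⠀⠂⠿⠿⠿⠂⠀⠀⠀
⠀⠀⠿⠂⠂⠂⠂⠛⠀⠀⠀
⠀⠀⠿⠂⠂⠂⠂⠂⠀⠀⠀
⠀⠀⠿⠛⠂⣾⠂⠂⠀⠀⠀
⠀⠀⠿⠂⠿⠿⠿⠂⠀⠀⠀
⠀⠀⠿⠂⠿⠿⠿⠂⠀⠀⠀
⠀⠀⠀⠀⠀⠀⠀⠀⠀⠀⠀
⠀⠀⠀⠀⠀⠀⠀⠀⠀⠀⠀
⠀⠀⠀⠀⠀⠀⠀⠀⠀⠀⠀

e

⠀⠀⠀⠀⠀⠀⠀⠀⠀⠀⠀
⠀⠀⠂⠿⠿⠿⠂⠀⠀⠀⠀
⠀⠀⠂⠿⠿⠿⠂⠀⠀⠀⠀
⠀⠿⠂⠂⠂⠂⠛⠂⠀⠀⠀
⠀⠿⠂⠂⠂⠂⠂⠂⠀⠀⠀
⠀⠿⠛⠂⠂⣾⠂⠂⠀⠀⠀
⠀⠿⠂⠿⠿⠿⠂⠿⠀⠀⠀
⠀⠿⠂⠿⠿⠿⠂⠿⠀⠀⠀
⠀⠀⠀⠀⠀⠀⠀⠀⠀⠀⠀
⠀⠀⠀⠀⠀⠀⠀⠀⠀⠀⠀
⠀⠀⠀⠀⠀⠀⠀⠀⠀⠀⠀

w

⠀⠀⠀⠀⠀⠀⠀⠀⠀⠀⠀
⠀⠀⠀⠂⠿⠿⠿⠂⠀⠀⠀
⠀⠀⠀⠂⠿⠿⠿⠂⠀⠀⠀
⠀⠀⠿⠂⠂⠂⠂⠛⠂⠀⠀
⠀⠀⠿⠂⠂⠂⠂⠂⠂⠀⠀
⠀⠀⠿⠛⠂⣾⠂⠂⠂⠀⠀
⠀⠀⠿⠂⠿⠿⠿⠂⠿⠀⠀
⠀⠀⠿⠂⠿⠿⠿⠂⠿⠀⠀
⠀⠀⠀⠀⠀⠀⠀⠀⠀⠀⠀
⠀⠀⠀⠀⠀⠀⠀⠀⠀⠀⠀
⠀⠀⠀⠀⠀⠀⠀⠀⠀⠀⠀

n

⠀⠀⠀⠀⠀⠀⠀⠀⠀⠀⠀
⠀⠀⠀⠀⠀⠀⠀⠀⠀⠀⠀
⠀⠀⠀⠂⠿⠿⠿⠂⠀⠀⠀
⠀⠀⠀⠂⠿⠿⠿⠂⠀⠀⠀
⠀⠀⠿⠂⠂⠂⠂⠛⠂⠀⠀
⠀⠀⠿⠂⠂⣾⠂⠂⠂⠀⠀
⠀⠀⠿⠛⠂⠂⠂⠂⠂⠀⠀
⠀⠀⠿⠂⠿⠿⠿⠂⠿⠀⠀
⠀⠀⠿⠂⠿⠿⠿⠂⠿⠀⠀
⠀⠀⠀⠀⠀⠀⠀⠀⠀⠀⠀
⠀⠀⠀⠀⠀⠀⠀⠀⠀⠀⠀

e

⠀⠀⠀⠀⠀⠀⠀⠀⠀⠀⠀
⠀⠀⠀⠀⠀⠀⠀⠀⠀⠀⠀
⠀⠀⠂⠿⠿⠿⠂⠀⠀⠀⠀
⠀⠀⠂⠿⠿⠿⠂⠿⠀⠀⠀
⠀⠿⠂⠂⠂⠂⠛⠂⠀⠀⠀
⠀⠿⠂⠂⠂⣾⠂⠂⠀⠀⠀
⠀⠿⠛⠂⠂⠂⠂⠂⠀⠀⠀
⠀⠿⠂⠿⠿⠿⠂⠿⠀⠀⠀
⠀⠿⠂⠿⠿⠿⠂⠿⠀⠀⠀
⠀⠀⠀⠀⠀⠀⠀⠀⠀⠀⠀
⠀⠀⠀⠀⠀⠀⠀⠀⠀⠀⠀

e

⠀⠀⠀⠀⠀⠀⠀⠀⠀⠀⠿
⠀⠀⠀⠀⠀⠀⠀⠀⠀⠀⠿
⠀⠂⠿⠿⠿⠂⠀⠀⠀⠀⠿
⠀⠂⠿⠿⠿⠂⠿⠿⠀⠀⠿
⠿⠂⠂⠂⠂⠛⠂⠿⠀⠀⠿
⠿⠂⠂⠂⠂⣾⠂⠿⠀⠀⠿
⠿⠛⠂⠂⠂⠂⠂⠿⠀⠀⠿
⠿⠂⠿⠿⠿⠂⠿⠿⠀⠀⠿
⠿⠂⠿⠿⠿⠂⠿⠀⠀⠀⠿
⠀⠀⠀⠀⠀⠀⠀⠀⠀⠀⠿
⠀⠀⠀⠀⠀⠀⠀⠀⠀⠀⠿

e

⠀⠀⠀⠀⠀⠀⠀⠀⠀⠿⠿
⠀⠀⠀⠀⠀⠀⠀⠀⠀⠿⠿
⠂⠿⠿⠿⠂⠀⠀⠀⠀⠿⠿
⠂⠿⠿⠿⠂⠿⠿⠿⠀⠿⠿
⠂⠂⠂⠂⠛⠂⠿⠿⠀⠿⠿
⠂⠂⠂⠂⠂⣾⠿⠿⠀⠿⠿
⠛⠂⠂⠂⠂⠂⠿⠿⠀⠿⠿
⠂⠿⠿⠿⠂⠿⠿⠿⠀⠿⠿
⠂⠿⠿⠿⠂⠿⠀⠀⠀⠿⠿
⠀⠀⠀⠀⠀⠀⠀⠀⠀⠿⠿
⠀⠀⠀⠀⠀⠀⠀⠀⠀⠿⠿

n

⠀⠀⠀⠀⠀⠀⠀⠀⠀⠿⠿
⠀⠀⠀⠀⠀⠀⠀⠀⠀⠿⠿
⠀⠀⠀⠀⠀⠀⠀⠀⠀⠿⠿
⠂⠿⠿⠿⠂⠿⠿⠿⠀⠿⠿
⠂⠿⠿⠿⠂⠿⠿⠿⠀⠿⠿
⠂⠂⠂⠂⠛⣾⠿⠿⠀⠿⠿
⠂⠂⠂⠂⠂⠂⠿⠿⠀⠿⠿
⠛⠂⠂⠂⠂⠂⠿⠿⠀⠿⠿
⠂⠿⠿⠿⠂⠿⠿⠿⠀⠿⠿
⠂⠿⠿⠿⠂⠿⠀⠀⠀⠿⠿
⠀⠀⠀⠀⠀⠀⠀⠀⠀⠿⠿

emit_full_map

⠀⠂⠿⠿⠿⠂⠿⠿⠿
⠀⠂⠿⠿⠿⠂⠿⠿⠿
⠿⠂⠂⠂⠂⠛⣾⠿⠿
⠿⠂⠂⠂⠂⠂⠂⠿⠿
⠿⠛⠂⠂⠂⠂⠂⠿⠿
⠿⠂⠿⠿⠿⠂⠿⠿⠿
⠿⠂⠿⠿⠿⠂⠿⠀⠀

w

⠀⠀⠀⠀⠀⠀⠀⠀⠀⠀⠿
⠀⠀⠀⠀⠀⠀⠀⠀⠀⠀⠿
⠀⠀⠀⠀⠀⠀⠀⠀⠀⠀⠿
⠀⠂⠿⠿⠿⠂⠿⠿⠿⠀⠿
⠀⠂⠿⠿⠿⠂⠿⠿⠿⠀⠿
⠿⠂⠂⠂⠂⣾⠂⠿⠿⠀⠿
⠿⠂⠂⠂⠂⠂⠂⠿⠿⠀⠿
⠿⠛⠂⠂⠂⠂⠂⠿⠿⠀⠿
⠿⠂⠿⠿⠿⠂⠿⠿⠿⠀⠿
⠿⠂⠿⠿⠿⠂⠿⠀⠀⠀⠿
⠀⠀⠀⠀⠀⠀⠀⠀⠀⠀⠿

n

⠀⠀⠀⠀⠀⠀⠀⠀⠀⠀⠿
⠀⠀⠀⠀⠀⠀⠀⠀⠀⠀⠿
⠀⠀⠀⠀⠀⠀⠀⠀⠀⠀⠿
⠀⠀⠀⠿⠿⠂⠿⠿⠀⠀⠿
⠀⠂⠿⠿⠿⠂⠿⠿⠿⠀⠿
⠀⠂⠿⠿⠿⣾⠿⠿⠿⠀⠿
⠿⠂⠂⠂⠂⠛⠂⠿⠿⠀⠿
⠿⠂⠂⠂⠂⠂⠂⠿⠿⠀⠿
⠿⠛⠂⠂⠂⠂⠂⠿⠿⠀⠿
⠿⠂⠿⠿⠿⠂⠿⠿⠿⠀⠿
⠿⠂⠿⠿⠿⠂⠿⠀⠀⠀⠿

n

⠀⠀⠀⠀⠀⠀⠀⠀⠀⠀⠿
⠀⠀⠀⠀⠀⠀⠀⠀⠀⠀⠿
⠀⠀⠀⠀⠀⠀⠀⠀⠀⠀⠿
⠀⠀⠀⠿⠿⠂⠿⠿⠀⠀⠿
⠀⠀⠀⠿⠿⠂⠿⠿⠀⠀⠿
⠀⠂⠿⠿⠿⣾⠿⠿⠿⠀⠿
⠀⠂⠿⠿⠿⠂⠿⠿⠿⠀⠿
⠿⠂⠂⠂⠂⠛⠂⠿⠿⠀⠿
⠿⠂⠂⠂⠂⠂⠂⠿⠿⠀⠿
⠿⠛⠂⠂⠂⠂⠂⠿⠿⠀⠿
⠿⠂⠿⠿⠿⠂⠿⠿⠿⠀⠿

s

⠀⠀⠀⠀⠀⠀⠀⠀⠀⠀⠿
⠀⠀⠀⠀⠀⠀⠀⠀⠀⠀⠿
⠀⠀⠀⠿⠿⠂⠿⠿⠀⠀⠿
⠀⠀⠀⠿⠿⠂⠿⠿⠀⠀⠿
⠀⠂⠿⠿⠿⠂⠿⠿⠿⠀⠿
⠀⠂⠿⠿⠿⣾⠿⠿⠿⠀⠿
⠿⠂⠂⠂⠂⠛⠂⠿⠿⠀⠿
⠿⠂⠂⠂⠂⠂⠂⠿⠿⠀⠿
⠿⠛⠂⠂⠂⠂⠂⠿⠿⠀⠿
⠿⠂⠿⠿⠿⠂⠿⠿⠿⠀⠿
⠿⠂⠿⠿⠿⠂⠿⠀⠀⠀⠿

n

⠀⠀⠀⠀⠀⠀⠀⠀⠀⠀⠿
⠀⠀⠀⠀⠀⠀⠀⠀⠀⠀⠿
⠀⠀⠀⠀⠀⠀⠀⠀⠀⠀⠿
⠀⠀⠀⠿⠿⠂⠿⠿⠀⠀⠿
⠀⠀⠀⠿⠿⠂⠿⠿⠀⠀⠿
⠀⠂⠿⠿⠿⣾⠿⠿⠿⠀⠿
⠀⠂⠿⠿⠿⠂⠿⠿⠿⠀⠿
⠿⠂⠂⠂⠂⠛⠂⠿⠿⠀⠿
⠿⠂⠂⠂⠂⠂⠂⠿⠿⠀⠿
⠿⠛⠂⠂⠂⠂⠂⠿⠿⠀⠿
⠿⠂⠿⠿⠿⠂⠿⠿⠿⠀⠿

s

⠀⠀⠀⠀⠀⠀⠀⠀⠀⠀⠿
⠀⠀⠀⠀⠀⠀⠀⠀⠀⠀⠿
⠀⠀⠀⠿⠿⠂⠿⠿⠀⠀⠿
⠀⠀⠀⠿⠿⠂⠿⠿⠀⠀⠿
⠀⠂⠿⠿⠿⠂⠿⠿⠿⠀⠿
⠀⠂⠿⠿⠿⣾⠿⠿⠿⠀⠿
⠿⠂⠂⠂⠂⠛⠂⠿⠿⠀⠿
⠿⠂⠂⠂⠂⠂⠂⠿⠿⠀⠿
⠿⠛⠂⠂⠂⠂⠂⠿⠿⠀⠿
⠿⠂⠿⠿⠿⠂⠿⠿⠿⠀⠿
⠿⠂⠿⠿⠿⠂⠿⠀⠀⠀⠿


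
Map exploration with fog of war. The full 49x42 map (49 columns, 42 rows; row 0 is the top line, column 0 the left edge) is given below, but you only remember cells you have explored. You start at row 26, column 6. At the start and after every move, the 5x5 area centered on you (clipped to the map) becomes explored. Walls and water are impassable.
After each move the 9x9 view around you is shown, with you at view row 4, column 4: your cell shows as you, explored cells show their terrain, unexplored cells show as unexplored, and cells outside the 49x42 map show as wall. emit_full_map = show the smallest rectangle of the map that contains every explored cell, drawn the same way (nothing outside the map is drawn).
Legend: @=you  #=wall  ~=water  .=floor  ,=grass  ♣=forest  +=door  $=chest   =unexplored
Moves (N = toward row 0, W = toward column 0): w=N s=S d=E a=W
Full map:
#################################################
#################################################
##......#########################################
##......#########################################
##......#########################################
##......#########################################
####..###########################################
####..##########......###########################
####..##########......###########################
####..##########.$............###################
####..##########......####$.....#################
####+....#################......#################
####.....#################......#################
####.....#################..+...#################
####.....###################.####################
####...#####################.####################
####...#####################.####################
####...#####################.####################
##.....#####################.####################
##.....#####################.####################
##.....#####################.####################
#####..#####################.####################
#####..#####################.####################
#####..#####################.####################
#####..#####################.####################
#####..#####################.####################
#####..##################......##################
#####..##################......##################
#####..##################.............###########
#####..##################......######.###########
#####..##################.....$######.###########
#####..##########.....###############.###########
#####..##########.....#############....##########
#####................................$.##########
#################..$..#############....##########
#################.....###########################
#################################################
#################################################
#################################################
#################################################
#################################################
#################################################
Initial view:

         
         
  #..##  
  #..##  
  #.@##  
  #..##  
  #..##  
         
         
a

         
         
  ##..## 
  ##..## 
  ##@.## 
  ##..## 
  ##..## 
         
         

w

         
         
  ##..#  
  ##..## 
  ##@.## 
  ##..## 
  ##..## 
  ##..## 
         

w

         
         
  ##..#  
  ##..#  
  ##@.## 
  ##..## 
  ##..## 
  ##..## 
  ##..## 

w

         
         
  ##..#  
  ##..#  
  ##@.#  
  ##..## 
  ##..## 
  ##..## 
  ##..## 

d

         
         
 ##..##  
 ##..##  
 ##.@##  
 ##..##  
 ##..##  
 ##..##  
 ##..##  

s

         
 ##..##  
 ##..##  
 ##..##  
 ##.@##  
 ##..##  
 ##..##  
 ##..##  
 ##..##  

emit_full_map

##..##
##..##
##..##
##.@##
##..##
##..##
##..##
##..##

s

 ##..##  
 ##..##  
 ##..##  
 ##..##  
 ##.@##  
 ##..##  
 ##..##  
 ##..##  
         

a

  ##..## 
  ##..## 
  ##..## 
  ##..## 
  ##@.## 
  ##..## 
  ##..## 
  ##..## 
         

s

  ##..## 
  ##..## 
  ##..## 
  ##..## 
  ##@.## 
  ##..## 
  ##..## 
         
         

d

 ##..##  
 ##..##  
 ##..##  
 ##..##  
 ##.@##  
 ##..##  
 ##..##  
         
         

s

 ##..##  
 ##..##  
 ##..##  
 ##..##  
 ##.@##  
 ##..##  
  #..##  
         
         

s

 ##..##  
 ##..##  
 ##..##  
 ##..##  
 ##.@##  
  #..##  
  #..##  
         
         

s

 ##..##  
 ##..##  
 ##..##  
 ##..##  
  #.@##  
  #..##  
  #..##  
         
         

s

 ##..##  
 ##..##  
 ##..##  
  #..##  
  #.@##  
  #..##  
  #..##  
         
         

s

 ##..##  
 ##..##  
  #..##  
  #..##  
  #.@##  
  #..##  
  #....  
         
         

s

 ##..##  
  #..##  
  #..##  
  #..##  
  #.@##  
  #....  
  #####  
         
         

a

  ##..## 
   #..## 
  ##..## 
  ##..## 
  ##@.## 
  ##.... 
  ###### 
         
         

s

   #..## 
  ##..## 
  ##..## 
  ##..## 
  ##@... 
  ###### 
  #####  
         
         

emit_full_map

##..##
##..##
##..##
##..##
##..##
##..##
##..##
##..##
 #..##
##..##
##..##
##..##
##@...
######
##### 

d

  #..##  
 ##..##  
 ##..##  
 ##..##  
 ##.@..  
 ######  
 ######  
         
         

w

 ##..##  
  #..##  
 ##..##  
 ##..##  
 ##.@##  
 ##....  
 ######  
 ######  
         

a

  ##..## 
   #..## 
  ##..## 
  ##..## 
  ##@.## 
  ##.... 
  ###### 
  ###### 
         

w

  ##..## 
  ##..## 
  ##..## 
  ##..## 
  ##@.## 
  ##..## 
  ##.... 
  ###### 
  ###### 

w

  ##..## 
  ##..## 
  ##..## 
  ##..## 
  ##@.## 
  ##..## 
  ##..## 
  ##.... 
  ###### 

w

  ##..## 
  ##..## 
  ##..## 
  ##..## 
  ##@.## 
  ##..## 
  ##..## 
  ##..## 
  ##.... 

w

  ##..## 
  ##..## 
  ##..## 
  ##..## 
  ##@.## 
  ##..## 
  ##..## 
  ##..## 
  ##..## 

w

  ##..## 
  ##..## 
  ##..## 
  ##..## 
  ##@.## 
  ##..## 
  ##..## 
  ##..## 
  ##..## 
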